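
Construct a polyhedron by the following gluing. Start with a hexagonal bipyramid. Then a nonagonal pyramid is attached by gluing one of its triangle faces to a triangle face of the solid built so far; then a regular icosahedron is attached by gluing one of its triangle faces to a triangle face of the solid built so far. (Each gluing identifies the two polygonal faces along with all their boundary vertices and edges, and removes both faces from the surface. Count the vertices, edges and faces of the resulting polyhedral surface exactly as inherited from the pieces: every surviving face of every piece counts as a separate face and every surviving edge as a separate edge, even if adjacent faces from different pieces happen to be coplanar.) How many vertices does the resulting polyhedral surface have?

24

A hexagonal bipyramid: V=8, E=18, F=12.
Attach a nonagonal pyramid (V=10, E=18, F=10) along a 3-gon: merge 3 vertices and 3 edges, delete both glued faces → V=15, E=33, F=20.
Attach a regular icosahedron (V=12, E=30, F=20) along a 3-gon: merge 3 vertices and 3 edges, delete both glued faces → V=24, E=60, F=38.
Check: V − E + F = 24 − 60 + 38 = 2.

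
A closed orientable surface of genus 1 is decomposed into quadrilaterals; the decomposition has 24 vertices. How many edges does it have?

48

χ = 2 − 2·1 = 0, and every face is a square so 4F = 2E.
V − E + F = 0 with E = 4F/2 gives 24 − (4/2 − 1)·F = 0, so F = 24 and E = 48.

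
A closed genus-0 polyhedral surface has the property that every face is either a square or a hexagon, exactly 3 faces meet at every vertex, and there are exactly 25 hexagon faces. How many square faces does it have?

Let x be the number of squares; then F = 25 + x.
Edge–face incidences: 2E = 6·25 + 4·x = 150 + 4x.
Every vertex has degree 3, so 3V = 2E.
Euler: V − E + F = 2 ⇒ (2E)/3 − E + (25 + x) = 2.
Multiply by 6: 2·(2E) − 3·(2E) + 6·(25 + x) = 12, i.e. 150 + 6x − (150 + 4x) = 12.
Collecting terms: 2x = 12, so x = 6.
Then 2E = 150 + 4·6 = 174, so E = 87, V = 2E/3 = 58, F = 25 + 6 = 31.

6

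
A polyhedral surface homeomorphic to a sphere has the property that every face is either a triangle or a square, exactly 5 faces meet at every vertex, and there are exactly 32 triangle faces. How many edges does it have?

Let x be the number of squares; then F = 32 + x.
Edge–face incidences: 2E = 3·32 + 4·x = 96 + 4x.
Every vertex has degree 5, so 5V = 2E.
Euler: V − E + F = 2 ⇒ (2E)/5 − E + (32 + x) = 2.
Multiply by 10: 2·(2E) − 5·(2E) + 10·(32 + x) = 20, i.e. 320 + 10x − 3·(96 + 4x) = 20.
Collecting terms: −2x + 32 = 20, so −2x = −12, so x = 6.
Then 2E = 96 + 4·6 = 120, so E = 60, V = 2E/5 = 24, F = 32 + 6 = 38.

60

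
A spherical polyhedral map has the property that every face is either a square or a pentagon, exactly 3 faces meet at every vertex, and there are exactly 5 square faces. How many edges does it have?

15

Let x be the number of pentagons; then F = 5 + x.
Edge–face incidences: 2E = 4·5 + 5·x = 20 + 5x.
Every vertex has degree 3, so 3V = 2E.
Euler: V − E + F = 2 ⇒ (2E)/3 − E + (5 + x) = 2.
Multiply by 6: 2·(2E) − 3·(2E) + 6·(5 + x) = 12, i.e. 30 + 6x − (20 + 5x) = 12.
Collecting terms: x + 10 = 12, so x = 2.
Then 2E = 20 + 5·2 = 30, so E = 15, V = 2E/3 = 10, F = 5 + 2 = 7.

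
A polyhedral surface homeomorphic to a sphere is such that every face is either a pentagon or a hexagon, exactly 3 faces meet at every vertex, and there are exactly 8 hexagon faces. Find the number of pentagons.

Let x be the number of pentagons; then F = 8 + x.
Edge–face incidences: 2E = 6·8 + 5·x = 48 + 5x.
Every vertex has degree 3, so 3V = 2E.
Euler: V − E + F = 2 ⇒ (2E)/3 − E + (8 + x) = 2.
Multiply by 6: 2·(2E) − 3·(2E) + 6·(8 + x) = 12, i.e. 48 + 6x − (48 + 5x) = 12.
Collecting terms: x = 12.
Then 2E = 48 + 5·12 = 108, so E = 54, V = 2E/3 = 36, F = 8 + 12 = 20.

12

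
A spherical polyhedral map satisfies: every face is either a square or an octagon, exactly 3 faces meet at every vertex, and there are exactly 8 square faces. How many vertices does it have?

16

Let x be the number of octagons; then F = 8 + x.
Edge–face incidences: 2E = 4·8 + 8·x = 32 + 8x.
Every vertex has degree 3, so 3V = 2E.
Euler: V − E + F = 2 ⇒ (2E)/3 − E + (8 + x) = 2.
Multiply by 6: 2·(2E) − 3·(2E) + 6·(8 + x) = 12, i.e. 48 + 6x − (32 + 8x) = 12.
Collecting terms: −2x + 16 = 12, so −2x = −4, so x = 2.
Then 2E = 32 + 8·2 = 48, so E = 24, V = 2E/3 = 16, F = 8 + 2 = 10.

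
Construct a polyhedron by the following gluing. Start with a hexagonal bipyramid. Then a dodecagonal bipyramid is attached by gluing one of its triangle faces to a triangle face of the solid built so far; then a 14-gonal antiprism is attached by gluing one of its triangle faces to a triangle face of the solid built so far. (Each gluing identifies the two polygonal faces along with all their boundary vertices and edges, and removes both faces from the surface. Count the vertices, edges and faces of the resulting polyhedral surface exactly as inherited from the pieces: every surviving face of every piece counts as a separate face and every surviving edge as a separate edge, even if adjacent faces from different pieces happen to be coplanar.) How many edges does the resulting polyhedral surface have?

104

A hexagonal bipyramid: V=8, E=18, F=12.
Attach a dodecagonal bipyramid (V=14, E=36, F=24) along a 3-gon: merge 3 vertices and 3 edges, delete both glued faces → V=19, E=51, F=34.
Attach a 14-gonal antiprism (V=28, E=56, F=30) along a 3-gon: merge 3 vertices and 3 edges, delete both glued faces → V=44, E=104, F=62.
Check: V − E + F = 44 − 104 + 62 = 2.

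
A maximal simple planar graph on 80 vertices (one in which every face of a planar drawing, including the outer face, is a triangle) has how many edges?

In a plane triangulation 3F = 2E and V − E + F = 2, so E = 3V − 6 = 3·80 − 6 = 234.

234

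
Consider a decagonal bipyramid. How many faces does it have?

A bipyramid over an n-gon has 2n triangular faces and n + 2 vertices: V = 10 + 2 = 12, E = 3·10 = 30, F = 2·10 = 20.
Check: V − E + F = 12 − 30 + 20 = 2.

20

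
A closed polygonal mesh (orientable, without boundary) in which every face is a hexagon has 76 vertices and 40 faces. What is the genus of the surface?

3

Every face is a hexagon, so 2E = 6·40 = 240, giving E = 120.
χ = V − E + F = 76 − 120 + 40 = -4.
For a closed orientable surface χ = 2 − 2g, so g = (2 − (-4))/2 = 3.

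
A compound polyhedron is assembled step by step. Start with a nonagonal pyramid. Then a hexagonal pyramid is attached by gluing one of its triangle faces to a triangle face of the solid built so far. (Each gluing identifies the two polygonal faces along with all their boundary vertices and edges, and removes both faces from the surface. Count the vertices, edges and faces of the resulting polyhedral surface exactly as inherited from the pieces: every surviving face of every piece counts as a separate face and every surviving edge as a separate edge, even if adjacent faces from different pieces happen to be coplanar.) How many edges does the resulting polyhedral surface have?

A nonagonal pyramid: V=10, E=18, F=10.
Attach a hexagonal pyramid (V=7, E=12, F=7) along a 3-gon: merge 3 vertices and 3 edges, delete both glued faces → V=14, E=27, F=15.
Check: V − E + F = 14 − 27 + 15 = 2.

27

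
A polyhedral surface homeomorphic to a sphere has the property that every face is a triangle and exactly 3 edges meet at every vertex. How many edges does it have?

Each face has 3 edges and each edge borders two faces, so 2E = 3F.
Each vertex has degree 3, so 3V = 2E and hence V = 3F/3.
Euler: V − E + F = 2 ⇒ (3F/3) − (3F/2) + F = 2.
Multiply by 6: (6 − 9 + 6)F = 12, i.e. 3F = 12.
So F = 4, E = 3·4/2 = 6, V = 3·4/3 = 4.

6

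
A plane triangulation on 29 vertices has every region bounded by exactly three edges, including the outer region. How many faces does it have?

In a plane triangulation 3F = 2E and V − E + F = 2, so F = 2V − 4 = 2·29 − 4 = 54.

54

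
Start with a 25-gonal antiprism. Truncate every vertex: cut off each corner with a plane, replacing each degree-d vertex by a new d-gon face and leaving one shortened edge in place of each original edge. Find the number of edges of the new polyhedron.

The base solid has V = 50, E = 100, F = 52.
Truncation replaces each original edge-end by a new vertex, so V′ = 2E = 200.
Each original edge survives, and each old vertex of degree d contributes d new edges; summing degrees gives Σd = 2E, so E′ = E + 2E = 3E = 300.
Each original face survives and each original vertex becomes one new face: F′ = F + V = 102.

300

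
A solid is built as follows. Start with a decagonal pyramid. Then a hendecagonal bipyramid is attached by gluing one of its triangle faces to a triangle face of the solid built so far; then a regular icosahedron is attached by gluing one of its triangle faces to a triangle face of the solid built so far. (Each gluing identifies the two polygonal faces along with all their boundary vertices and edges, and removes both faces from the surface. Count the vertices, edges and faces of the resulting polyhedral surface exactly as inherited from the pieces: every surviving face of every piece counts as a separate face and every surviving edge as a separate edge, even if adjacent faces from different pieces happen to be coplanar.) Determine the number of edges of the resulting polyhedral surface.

77

A decagonal pyramid: V=11, E=20, F=11.
Attach a hendecagonal bipyramid (V=13, E=33, F=22) along a 3-gon: merge 3 vertices and 3 edges, delete both glued faces → V=21, E=50, F=31.
Attach a regular icosahedron (V=12, E=30, F=20) along a 3-gon: merge 3 vertices and 3 edges, delete both glued faces → V=30, E=77, F=49.
Check: V − E + F = 30 − 77 + 49 = 2.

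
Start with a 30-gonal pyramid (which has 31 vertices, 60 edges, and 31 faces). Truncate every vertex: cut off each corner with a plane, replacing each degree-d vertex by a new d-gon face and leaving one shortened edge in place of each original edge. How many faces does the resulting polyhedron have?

62

Truncation replaces each original edge-end by a new vertex, so V′ = 2E = 120.
Each original edge survives, and each old vertex of degree d contributes d new edges; summing degrees gives Σd = 2E, so E′ = E + 2E = 3E = 180.
Each original face survives and each original vertex becomes one new face: F′ = F + V = 62.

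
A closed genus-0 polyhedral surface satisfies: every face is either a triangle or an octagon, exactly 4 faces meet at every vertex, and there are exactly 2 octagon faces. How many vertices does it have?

16

Let x be the number of triangles; then F = 2 + x.
Edge–face incidences: 2E = 8·2 + 3·x = 16 + 3x.
Every vertex has degree 4, so 4V = 2E.
Euler: V − E + F = 2 ⇒ (2E)/4 − E + (2 + x) = 2.
Multiply by 8: 2·(2E) − 4·(2E) + 8·(2 + x) = 16, i.e. 16 + 8x − 2·(16 + 3x) = 16.
Collecting terms: 2x − 16 = 16, so 2x = 32, so x = 16.
Then 2E = 16 + 3·16 = 64, so E = 32, V = 2E/4 = 16, F = 2 + 16 = 18.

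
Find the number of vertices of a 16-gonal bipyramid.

A bipyramid over an n-gon has 2n triangular faces and n + 2 vertices: V = 16 + 2 = 18, E = 3·16 = 48, F = 2·16 = 32.

18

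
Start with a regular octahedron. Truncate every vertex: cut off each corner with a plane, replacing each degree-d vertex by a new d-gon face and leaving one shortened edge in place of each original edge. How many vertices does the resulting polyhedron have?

24

The base solid has V = 6, E = 12, F = 8.
Truncation replaces each original edge-end by a new vertex, so V′ = 2E = 24.
Each original edge survives, and each old vertex of degree d contributes d new edges; summing degrees gives Σd = 2E, so E′ = E + 2E = 3E = 36.
Each original face survives and each original vertex becomes one new face: F′ = F + V = 14.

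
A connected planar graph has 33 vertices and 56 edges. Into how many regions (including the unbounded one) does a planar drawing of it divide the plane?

Euler's formula for a connected plane graph: V − E + F = 2, so F = 2 − 33 + 56 = 25.

25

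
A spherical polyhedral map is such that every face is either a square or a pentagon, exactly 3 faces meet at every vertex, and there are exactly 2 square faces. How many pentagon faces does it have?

8

Let x be the number of pentagons; then F = 2 + x.
Edge–face incidences: 2E = 4·2 + 5·x = 8 + 5x.
Every vertex has degree 3, so 3V = 2E.
Euler: V − E + F = 2 ⇒ (2E)/3 − E + (2 + x) = 2.
Multiply by 6: 2·(2E) − 3·(2E) + 6·(2 + x) = 12, i.e. 12 + 6x − (8 + 5x) = 12.
Collecting terms: x + 4 = 12, so x = 8.
Then 2E = 8 + 5·8 = 48, so E = 24, V = 2E/3 = 16, F = 2 + 8 = 10.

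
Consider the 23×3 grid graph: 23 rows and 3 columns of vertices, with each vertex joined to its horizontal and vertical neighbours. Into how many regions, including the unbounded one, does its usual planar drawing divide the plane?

45

The grid has V = 23·3 = 69 vertices and E = 23·2 + 3·22 = 112 edges.
F = 2 − V + E = 2 − 69 + 112 = 45.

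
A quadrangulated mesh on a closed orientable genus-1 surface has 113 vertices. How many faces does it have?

113

χ = 2 − 2·1 = 0, and every face is a square so 4F = 2E.
V − E + F = 0 with E = 4F/2 gives 113 − (4/2 − 1)·F = 0, so F = 113 and E = 226.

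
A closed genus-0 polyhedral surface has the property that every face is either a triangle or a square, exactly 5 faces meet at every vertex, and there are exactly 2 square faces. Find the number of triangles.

Let x be the number of triangles; then F = 2 + x.
Edge–face incidences: 2E = 4·2 + 3·x = 8 + 3x.
Every vertex has degree 5, so 5V = 2E.
Euler: V − E + F = 2 ⇒ (2E)/5 − E + (2 + x) = 2.
Multiply by 10: 2·(2E) − 5·(2E) + 10·(2 + x) = 20, i.e. 20 + 10x − 3·(8 + 3x) = 20.
Collecting terms: x − 4 = 20, so x = 24.
Then 2E = 8 + 3·24 = 80, so E = 40, V = 2E/5 = 16, F = 2 + 24 = 26.

24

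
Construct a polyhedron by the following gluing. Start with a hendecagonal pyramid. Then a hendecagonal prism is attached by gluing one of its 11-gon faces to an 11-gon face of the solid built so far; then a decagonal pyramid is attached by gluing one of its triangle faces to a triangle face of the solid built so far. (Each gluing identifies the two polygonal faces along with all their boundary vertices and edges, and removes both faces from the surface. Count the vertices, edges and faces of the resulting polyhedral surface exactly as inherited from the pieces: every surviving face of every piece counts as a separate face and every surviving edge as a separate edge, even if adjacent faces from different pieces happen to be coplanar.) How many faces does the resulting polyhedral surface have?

A hendecagonal pyramid: V=12, E=22, F=12.
Attach a hendecagonal prism (V=22, E=33, F=13) along an 11-gon: merge 11 vertices and 11 edges, delete both glued faces → V=23, E=44, F=23.
Attach a decagonal pyramid (V=11, E=20, F=11) along a 3-gon: merge 3 vertices and 3 edges, delete both glued faces → V=31, E=61, F=32.
Check: V − E + F = 31 − 61 + 32 = 2.

32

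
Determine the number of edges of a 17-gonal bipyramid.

51

A bipyramid over an n-gon has 2n triangular faces and n + 2 vertices: V = 17 + 2 = 19, E = 3·17 = 51, F = 2·17 = 34.
Check: V − E + F = 19 − 51 + 34 = 2.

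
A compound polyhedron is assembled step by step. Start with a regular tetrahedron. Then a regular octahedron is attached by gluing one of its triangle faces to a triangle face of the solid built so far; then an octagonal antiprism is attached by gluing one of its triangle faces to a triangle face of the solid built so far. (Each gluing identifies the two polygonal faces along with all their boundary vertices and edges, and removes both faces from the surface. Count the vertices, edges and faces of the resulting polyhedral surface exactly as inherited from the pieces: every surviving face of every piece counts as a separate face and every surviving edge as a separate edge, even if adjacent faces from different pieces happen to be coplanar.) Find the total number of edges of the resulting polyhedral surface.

44

A regular tetrahedron: V=4, E=6, F=4.
Attach a regular octahedron (V=6, E=12, F=8) along a 3-gon: merge 3 vertices and 3 edges, delete both glued faces → V=7, E=15, F=10.
Attach an octagonal antiprism (V=16, E=32, F=18) along a 3-gon: merge 3 vertices and 3 edges, delete both glued faces → V=20, E=44, F=26.
Check: V − E + F = 20 − 44 + 26 = 2.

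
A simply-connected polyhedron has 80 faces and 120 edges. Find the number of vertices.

42

Here V − E + F = 2.
V = 2 + E − F = 2 + 120 − 80 = 42.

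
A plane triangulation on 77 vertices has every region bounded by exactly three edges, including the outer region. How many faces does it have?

150

In a plane triangulation 3F = 2E and V − E + F = 2, so F = 2V − 4 = 2·77 − 4 = 150.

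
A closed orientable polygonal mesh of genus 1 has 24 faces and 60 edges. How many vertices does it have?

For a closed orientable surface of genus 1, χ = 2 − 2·1 = 0.
V = 0 + E − F = 0 + 60 − 24 = 36.

36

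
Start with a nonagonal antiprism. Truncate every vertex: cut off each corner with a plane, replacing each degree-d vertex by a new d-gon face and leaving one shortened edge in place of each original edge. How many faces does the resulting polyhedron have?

The base solid has V = 18, E = 36, F = 20.
Truncation replaces each original edge-end by a new vertex, so V′ = 2E = 72.
Each original edge survives, and each old vertex of degree d contributes d new edges; summing degrees gives Σd = 2E, so E′ = E + 2E = 3E = 108.
Each original face survives and each original vertex becomes one new face: F′ = F + V = 38.

38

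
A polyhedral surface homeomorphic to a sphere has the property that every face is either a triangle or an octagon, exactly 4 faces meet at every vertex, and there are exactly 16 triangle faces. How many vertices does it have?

Let x be the number of octagons; then F = 16 + x.
Edge–face incidences: 2E = 3·16 + 8·x = 48 + 8x.
Every vertex has degree 4, so 4V = 2E.
Euler: V − E + F = 2 ⇒ (2E)/4 − E + (16 + x) = 2.
Multiply by 8: 2·(2E) − 4·(2E) + 8·(16 + x) = 16, i.e. 128 + 8x − 2·(48 + 8x) = 16.
Collecting terms: −8x + 32 = 16, so −8x = −16, so x = 2.
Then 2E = 48 + 8·2 = 64, so E = 32, V = 2E/4 = 16, F = 16 + 2 = 18.

16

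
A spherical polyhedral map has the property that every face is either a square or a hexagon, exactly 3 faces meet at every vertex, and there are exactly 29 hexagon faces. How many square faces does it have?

Let x be the number of squares; then F = 29 + x.
Edge–face incidences: 2E = 6·29 + 4·x = 174 + 4x.
Every vertex has degree 3, so 3V = 2E.
Euler: V − E + F = 2 ⇒ (2E)/3 − E + (29 + x) = 2.
Multiply by 6: 2·(2E) − 3·(2E) + 6·(29 + x) = 12, i.e. 174 + 6x − (174 + 4x) = 12.
Collecting terms: 2x = 12, so x = 6.
Then 2E = 174 + 4·6 = 198, so E = 99, V = 2E/3 = 66, F = 29 + 6 = 35.

6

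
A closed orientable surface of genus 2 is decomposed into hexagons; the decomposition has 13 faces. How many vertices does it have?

24

χ = 2 − 2·2 = -2, and every face is a hexagon so 6F = 2E.
E = 6·13/2 = 39. Then V = -2 + E − F = -2 + 39 − 13 = 24.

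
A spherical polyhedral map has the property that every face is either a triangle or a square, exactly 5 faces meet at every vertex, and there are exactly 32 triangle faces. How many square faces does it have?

Let x be the number of squares; then F = 32 + x.
Edge–face incidences: 2E = 3·32 + 4·x = 96 + 4x.
Every vertex has degree 5, so 5V = 2E.
Euler: V − E + F = 2 ⇒ (2E)/5 − E + (32 + x) = 2.
Multiply by 10: 2·(2E) − 5·(2E) + 10·(32 + x) = 20, i.e. 320 + 10x − 3·(96 + 4x) = 20.
Collecting terms: −2x + 32 = 20, so −2x = −12, so x = 6.
Then 2E = 96 + 4·6 = 120, so E = 60, V = 2E/5 = 24, F = 32 + 6 = 38.

6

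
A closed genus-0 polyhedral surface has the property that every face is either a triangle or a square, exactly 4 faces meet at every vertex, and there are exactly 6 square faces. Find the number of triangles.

Let x be the number of triangles; then F = 6 + x.
Edge–face incidences: 2E = 4·6 + 3·x = 24 + 3x.
Every vertex has degree 4, so 4V = 2E.
Euler: V − E + F = 2 ⇒ (2E)/4 − E + (6 + x) = 2.
Multiply by 8: 2·(2E) − 4·(2E) + 8·(6 + x) = 16, i.e. 48 + 8x − 2·(24 + 3x) = 16.
Collecting terms: 2x = 16, so x = 8.
Then 2E = 24 + 3·8 = 48, so E = 24, V = 2E/4 = 12, F = 6 + 8 = 14.

8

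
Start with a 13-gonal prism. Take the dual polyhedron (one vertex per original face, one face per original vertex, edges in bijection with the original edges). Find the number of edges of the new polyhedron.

39

The base solid has V = 26, E = 39, F = 15.
The dual swaps V and F and preserves E: V′ = F = 15, E′ = E = 39, F′ = V = 26.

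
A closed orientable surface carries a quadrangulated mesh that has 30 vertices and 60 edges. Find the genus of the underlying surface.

1

Every face is a square and each edge borders two faces, so 4F = 2·60, giving F = 30.
χ = V − E + F = 30 − 60 + 30 = 0.
For a closed orientable surface χ = 2 − 2g, so g = (2 − (0))/2 = 1.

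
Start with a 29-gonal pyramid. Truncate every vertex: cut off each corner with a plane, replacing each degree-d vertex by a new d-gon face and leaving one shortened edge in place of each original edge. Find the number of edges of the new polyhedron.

174

The base solid has V = 30, E = 58, F = 30.
Truncation replaces each original edge-end by a new vertex, so V′ = 2E = 116.
Each original edge survives, and each old vertex of degree d contributes d new edges; summing degrees gives Σd = 2E, so E′ = E + 2E = 3E = 174.
Each original face survives and each original vertex becomes one new face: F′ = F + V = 60.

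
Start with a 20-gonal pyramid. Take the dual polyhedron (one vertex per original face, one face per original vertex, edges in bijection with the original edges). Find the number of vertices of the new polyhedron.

The base solid has V = 21, E = 40, F = 21.
The dual swaps V and F and preserves E: V′ = F = 21, E′ = E = 40, F′ = V = 21.

21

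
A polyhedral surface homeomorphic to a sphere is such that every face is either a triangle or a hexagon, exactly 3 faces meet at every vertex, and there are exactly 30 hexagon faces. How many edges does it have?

Let x be the number of triangles; then F = 30 + x.
Edge–face incidences: 2E = 6·30 + 3·x = 180 + 3x.
Every vertex has degree 3, so 3V = 2E.
Euler: V − E + F = 2 ⇒ (2E)/3 − E + (30 + x) = 2.
Multiply by 6: 2·(2E) − 3·(2E) + 6·(30 + x) = 12, i.e. 180 + 6x − (180 + 3x) = 12.
Collecting terms: 3x = 12, so x = 4.
Then 2E = 180 + 3·4 = 192, so E = 96, V = 2E/3 = 64, F = 30 + 4 = 34.

96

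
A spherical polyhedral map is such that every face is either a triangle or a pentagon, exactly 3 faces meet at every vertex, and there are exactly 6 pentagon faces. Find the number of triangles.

2

Let x be the number of triangles; then F = 6 + x.
Edge–face incidences: 2E = 5·6 + 3·x = 30 + 3x.
Every vertex has degree 3, so 3V = 2E.
Euler: V − E + F = 2 ⇒ (2E)/3 − E + (6 + x) = 2.
Multiply by 6: 2·(2E) − 3·(2E) + 6·(6 + x) = 12, i.e. 36 + 6x − (30 + 3x) = 12.
Collecting terms: 3x + 6 = 12, so 3x = 6, so x = 2.
Then 2E = 30 + 3·2 = 36, so E = 18, V = 2E/3 = 12, F = 6 + 2 = 8.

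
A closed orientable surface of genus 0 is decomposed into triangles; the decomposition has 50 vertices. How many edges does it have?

144

χ = 2 − 2·0 = 2, and every face is a triangle so 3F = 2E.
V − E + F = 2 with E = 3F/2 gives 50 − (3/2 − 1)·F = 2, so F = 96 and E = 144.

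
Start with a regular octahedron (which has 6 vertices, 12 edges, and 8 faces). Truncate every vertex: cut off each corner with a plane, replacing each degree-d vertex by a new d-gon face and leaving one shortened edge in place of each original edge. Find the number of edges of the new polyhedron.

36

Truncation replaces each original edge-end by a new vertex, so V′ = 2E = 24.
Each original edge survives, and each old vertex of degree d contributes d new edges; summing degrees gives Σd = 2E, so E′ = E + 2E = 3E = 36.
Each original face survives and each original vertex becomes one new face: F′ = F + V = 14.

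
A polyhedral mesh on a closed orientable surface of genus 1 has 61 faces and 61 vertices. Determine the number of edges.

122

For a closed orientable surface of genus 1, χ = 2 − 2·1 = 0.
E = V + F − (0) = 61 + 61 − (0) = 122.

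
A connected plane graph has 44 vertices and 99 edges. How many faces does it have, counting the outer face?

57

Euler's formula for a connected plane graph: V − E + F = 2, so F = 2 − 44 + 99 = 57.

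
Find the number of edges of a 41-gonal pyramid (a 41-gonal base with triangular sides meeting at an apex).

A pyramid on an n-gon base has one n-gon and n triangles: V = 41 + 1 = 42, E = 2·41 = 82, F = 41 + 1 = 42.
Check: V − E + F = 42 − 82 + 42 = 2.

82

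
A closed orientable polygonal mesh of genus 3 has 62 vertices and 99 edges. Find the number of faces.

33

For a closed orientable surface of genus 3, χ = 2 − 2·3 = -4.
F = -4 − V + E = -4 − 62 + 99 = 33.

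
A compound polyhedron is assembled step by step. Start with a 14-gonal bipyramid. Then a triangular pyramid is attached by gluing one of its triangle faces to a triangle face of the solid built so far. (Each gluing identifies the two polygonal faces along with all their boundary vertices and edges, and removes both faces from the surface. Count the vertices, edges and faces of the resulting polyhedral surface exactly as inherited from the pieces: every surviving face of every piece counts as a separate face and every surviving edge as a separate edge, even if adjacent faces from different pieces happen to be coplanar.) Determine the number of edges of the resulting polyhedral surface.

45

A 14-gonal bipyramid: V=16, E=42, F=28.
Attach a triangular pyramid (V=4, E=6, F=4) along a 3-gon: merge 3 vertices and 3 edges, delete both glued faces → V=17, E=45, F=30.
Check: V − E + F = 17 − 45 + 30 = 2.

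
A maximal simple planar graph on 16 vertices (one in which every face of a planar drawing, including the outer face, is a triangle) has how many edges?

42

In a plane triangulation 3F = 2E and V − E + F = 2, so E = 3V − 6 = 3·16 − 6 = 42.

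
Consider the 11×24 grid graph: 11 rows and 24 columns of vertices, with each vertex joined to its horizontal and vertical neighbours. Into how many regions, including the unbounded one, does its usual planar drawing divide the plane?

The grid has V = 11·24 = 264 vertices and E = 11·23 + 24·10 = 493 edges.
F = 2 − V + E = 2 − 264 + 493 = 231.

231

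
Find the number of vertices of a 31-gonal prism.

A prism on an n-gon has two n-gon bases and n rectangular sides: V = 2·31 = 62, E = 3·31 = 93, F = 31 + 2 = 33.

62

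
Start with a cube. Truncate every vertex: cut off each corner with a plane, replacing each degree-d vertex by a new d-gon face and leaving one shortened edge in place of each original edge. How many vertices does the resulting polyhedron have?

The base solid has V = 8, E = 12, F = 6.
Truncation replaces each original edge-end by a new vertex, so V′ = 2E = 24.
Each original edge survives, and each old vertex of degree d contributes d new edges; summing degrees gives Σd = 2E, so E′ = E + 2E = 3E = 36.
Each original face survives and each original vertex becomes one new face: F′ = F + V = 14.

24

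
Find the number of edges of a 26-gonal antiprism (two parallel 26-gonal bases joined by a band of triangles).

An antiprism on an n-gon has two n-gon caps and 2n triangles: V = 2·26 = 52, E = 4·26 = 104, F = 2·26 + 2 = 54.
Check: V − E + F = 52 − 104 + 54 = 2.

104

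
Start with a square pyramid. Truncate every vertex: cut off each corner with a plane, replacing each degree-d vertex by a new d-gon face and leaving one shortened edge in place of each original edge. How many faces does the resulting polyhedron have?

10

The base solid has V = 5, E = 8, F = 5.
Truncation replaces each original edge-end by a new vertex, so V′ = 2E = 16.
Each original edge survives, and each old vertex of degree d contributes d new edges; summing degrees gives Σd = 2E, so E′ = E + 2E = 3E = 24.
Each original face survives and each original vertex becomes one new face: F′ = F + V = 10.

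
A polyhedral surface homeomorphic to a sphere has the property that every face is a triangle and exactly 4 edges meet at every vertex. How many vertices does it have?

Each face has 3 edges and each edge borders two faces, so 2E = 3F.
Each vertex has degree 4, so 4V = 2E and hence V = 3F/4.
Euler: V − E + F = 2 ⇒ (3F/4) − (3F/2) + F = 2.
Multiply by 8: (6 − 12 + 8)F = 16, i.e. 2F = 16.
So F = 8, E = 3·8/2 = 12, V = 3·8/4 = 6.

6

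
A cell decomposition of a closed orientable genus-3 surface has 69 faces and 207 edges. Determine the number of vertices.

134

For a closed orientable surface of genus 3, χ = 2 − 2·3 = -4.
V = -4 + E − F = -4 + 207 − 69 = 134.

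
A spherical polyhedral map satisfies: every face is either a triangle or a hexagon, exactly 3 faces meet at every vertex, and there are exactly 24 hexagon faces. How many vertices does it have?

52

Let x be the number of triangles; then F = 24 + x.
Edge–face incidences: 2E = 6·24 + 3·x = 144 + 3x.
Every vertex has degree 3, so 3V = 2E.
Euler: V − E + F = 2 ⇒ (2E)/3 − E + (24 + x) = 2.
Multiply by 6: 2·(2E) − 3·(2E) + 6·(24 + x) = 12, i.e. 144 + 6x − (144 + 3x) = 12.
Collecting terms: 3x = 12, so x = 4.
Then 2E = 144 + 3·4 = 156, so E = 78, V = 2E/3 = 52, F = 24 + 4 = 28.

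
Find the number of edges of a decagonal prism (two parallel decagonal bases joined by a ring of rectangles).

30

A prism on an n-gon has two n-gon bases and n rectangular sides: V = 2·10 = 20, E = 3·10 = 30, F = 10 + 2 = 12.
Check: V − E + F = 20 − 30 + 12 = 2.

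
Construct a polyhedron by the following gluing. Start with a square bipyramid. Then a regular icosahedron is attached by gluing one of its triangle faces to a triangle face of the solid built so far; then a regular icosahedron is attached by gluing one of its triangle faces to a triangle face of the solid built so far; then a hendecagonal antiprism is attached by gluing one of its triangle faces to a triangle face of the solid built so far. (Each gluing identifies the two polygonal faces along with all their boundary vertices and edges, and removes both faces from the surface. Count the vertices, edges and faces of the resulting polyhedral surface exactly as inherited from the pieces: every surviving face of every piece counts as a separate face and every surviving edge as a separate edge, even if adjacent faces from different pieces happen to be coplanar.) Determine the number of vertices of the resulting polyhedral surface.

43

A square bipyramid: V=6, E=12, F=8.
Attach a regular icosahedron (V=12, E=30, F=20) along a 3-gon: merge 3 vertices and 3 edges, delete both glued faces → V=15, E=39, F=26.
Attach a regular icosahedron (V=12, E=30, F=20) along a 3-gon: merge 3 vertices and 3 edges, delete both glued faces → V=24, E=66, F=44.
Attach a hendecagonal antiprism (V=22, E=44, F=24) along a 3-gon: merge 3 vertices and 3 edges, delete both glued faces → V=43, E=107, F=66.
Check: V − E + F = 43 − 107 + 66 = 2.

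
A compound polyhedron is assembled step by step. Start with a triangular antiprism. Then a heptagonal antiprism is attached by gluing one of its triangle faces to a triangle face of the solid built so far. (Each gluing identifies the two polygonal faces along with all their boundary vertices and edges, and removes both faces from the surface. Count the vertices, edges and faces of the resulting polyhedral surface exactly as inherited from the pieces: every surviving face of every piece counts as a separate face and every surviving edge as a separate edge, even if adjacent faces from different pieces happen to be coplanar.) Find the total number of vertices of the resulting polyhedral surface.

17

A triangular antiprism: V=6, E=12, F=8.
Attach a heptagonal antiprism (V=14, E=28, F=16) along a 3-gon: merge 3 vertices and 3 edges, delete both glued faces → V=17, E=37, F=22.
Check: V − E + F = 17 − 37 + 22 = 2.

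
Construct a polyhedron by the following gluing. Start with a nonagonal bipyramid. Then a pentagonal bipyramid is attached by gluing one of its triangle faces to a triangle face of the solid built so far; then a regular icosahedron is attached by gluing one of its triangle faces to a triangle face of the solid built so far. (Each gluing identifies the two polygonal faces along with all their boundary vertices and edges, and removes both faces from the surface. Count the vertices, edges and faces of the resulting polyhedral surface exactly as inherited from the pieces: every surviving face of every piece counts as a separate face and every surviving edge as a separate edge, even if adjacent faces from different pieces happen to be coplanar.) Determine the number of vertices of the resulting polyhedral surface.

24

A nonagonal bipyramid: V=11, E=27, F=18.
Attach a pentagonal bipyramid (V=7, E=15, F=10) along a 3-gon: merge 3 vertices and 3 edges, delete both glued faces → V=15, E=39, F=26.
Attach a regular icosahedron (V=12, E=30, F=20) along a 3-gon: merge 3 vertices and 3 edges, delete both glued faces → V=24, E=66, F=44.
Check: V − E + F = 24 − 66 + 44 = 2.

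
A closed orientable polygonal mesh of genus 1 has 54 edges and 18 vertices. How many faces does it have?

For a closed orientable surface of genus 1, χ = 2 − 2·1 = 0.
F = 0 − V + E = 0 − 18 + 54 = 36.

36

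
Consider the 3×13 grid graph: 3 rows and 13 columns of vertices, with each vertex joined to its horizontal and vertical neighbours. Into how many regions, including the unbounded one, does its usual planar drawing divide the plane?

25

The grid has V = 3·13 = 39 vertices and E = 3·12 + 13·2 = 62 edges.
F = 2 − V + E = 2 − 39 + 62 = 25.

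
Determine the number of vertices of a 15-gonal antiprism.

An antiprism on an n-gon has two n-gon caps and 2n triangles: V = 2·15 = 30, E = 4·15 = 60, F = 2·15 + 2 = 32.

30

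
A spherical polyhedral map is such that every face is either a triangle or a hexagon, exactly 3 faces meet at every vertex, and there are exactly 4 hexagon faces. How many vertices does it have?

Let x be the number of triangles; then F = 4 + x.
Edge–face incidences: 2E = 6·4 + 3·x = 24 + 3x.
Every vertex has degree 3, so 3V = 2E.
Euler: V − E + F = 2 ⇒ (2E)/3 − E + (4 + x) = 2.
Multiply by 6: 2·(2E) − 3·(2E) + 6·(4 + x) = 12, i.e. 24 + 6x − (24 + 3x) = 12.
Collecting terms: 3x = 12, so x = 4.
Then 2E = 24 + 3·4 = 36, so E = 18, V = 2E/3 = 12, F = 4 + 4 = 8.

12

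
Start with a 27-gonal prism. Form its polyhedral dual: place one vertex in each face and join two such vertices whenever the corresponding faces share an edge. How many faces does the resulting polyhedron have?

The base solid has V = 54, E = 81, F = 29.
The dual swaps V and F and preserves E: V′ = F = 29, E′ = E = 81, F′ = V = 54.

54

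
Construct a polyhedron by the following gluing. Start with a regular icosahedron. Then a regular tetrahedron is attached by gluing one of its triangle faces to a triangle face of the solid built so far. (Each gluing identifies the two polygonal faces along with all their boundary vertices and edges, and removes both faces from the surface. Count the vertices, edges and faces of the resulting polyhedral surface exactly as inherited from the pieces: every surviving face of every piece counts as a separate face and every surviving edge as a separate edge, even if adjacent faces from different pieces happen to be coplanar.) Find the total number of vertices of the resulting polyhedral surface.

A regular icosahedron: V=12, E=30, F=20.
Attach a regular tetrahedron (V=4, E=6, F=4) along a 3-gon: merge 3 vertices and 3 edges, delete both glued faces → V=13, E=33, F=22.
Check: V − E + F = 13 − 33 + 22 = 2.

13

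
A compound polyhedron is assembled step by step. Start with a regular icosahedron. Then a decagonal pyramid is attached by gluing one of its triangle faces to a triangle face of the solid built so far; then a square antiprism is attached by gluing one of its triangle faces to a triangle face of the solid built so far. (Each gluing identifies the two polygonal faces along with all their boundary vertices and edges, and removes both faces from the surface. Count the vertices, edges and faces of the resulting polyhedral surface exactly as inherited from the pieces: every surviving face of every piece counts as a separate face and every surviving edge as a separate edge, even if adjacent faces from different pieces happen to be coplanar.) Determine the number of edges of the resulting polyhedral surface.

60

A regular icosahedron: V=12, E=30, F=20.
Attach a decagonal pyramid (V=11, E=20, F=11) along a 3-gon: merge 3 vertices and 3 edges, delete both glued faces → V=20, E=47, F=29.
Attach a square antiprism (V=8, E=16, F=10) along a 3-gon: merge 3 vertices and 3 edges, delete both glued faces → V=25, E=60, F=37.
Check: V − E + F = 25 − 60 + 37 = 2.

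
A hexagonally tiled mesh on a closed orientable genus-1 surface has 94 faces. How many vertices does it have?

188

χ = 2 − 2·1 = 0, and every face is a hexagon so 6F = 2E.
E = 6·94/2 = 282. Then V = 0 + E − F = 0 + 282 − 94 = 188.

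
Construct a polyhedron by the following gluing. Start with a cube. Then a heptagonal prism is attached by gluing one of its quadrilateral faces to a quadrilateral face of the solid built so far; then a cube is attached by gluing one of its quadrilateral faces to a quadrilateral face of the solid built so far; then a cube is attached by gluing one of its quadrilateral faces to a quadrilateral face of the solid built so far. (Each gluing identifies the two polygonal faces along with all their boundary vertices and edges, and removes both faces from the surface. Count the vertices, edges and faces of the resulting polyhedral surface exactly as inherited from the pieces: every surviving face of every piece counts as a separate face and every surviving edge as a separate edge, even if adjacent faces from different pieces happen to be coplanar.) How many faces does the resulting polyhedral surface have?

21

A cube: V=8, E=12, F=6.
Attach a heptagonal prism (V=14, E=21, F=9) along a 4-gon: merge 4 vertices and 4 edges, delete both glued faces → V=18, E=29, F=13.
Attach a cube (V=8, E=12, F=6) along a 4-gon: merge 4 vertices and 4 edges, delete both glued faces → V=22, E=37, F=17.
Attach a cube (V=8, E=12, F=6) along a 4-gon: merge 4 vertices and 4 edges, delete both glued faces → V=26, E=45, F=21.
Check: V − E + F = 26 − 45 + 21 = 2.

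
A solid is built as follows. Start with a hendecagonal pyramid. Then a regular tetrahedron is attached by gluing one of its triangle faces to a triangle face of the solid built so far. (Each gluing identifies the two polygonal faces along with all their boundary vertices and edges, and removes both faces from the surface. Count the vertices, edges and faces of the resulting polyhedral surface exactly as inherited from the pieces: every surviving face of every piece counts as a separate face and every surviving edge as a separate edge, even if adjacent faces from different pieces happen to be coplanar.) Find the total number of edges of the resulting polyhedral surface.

25

A hendecagonal pyramid: V=12, E=22, F=12.
Attach a regular tetrahedron (V=4, E=6, F=4) along a 3-gon: merge 3 vertices and 3 edges, delete both glued faces → V=13, E=25, F=14.
Check: V − E + F = 13 − 25 + 14 = 2.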